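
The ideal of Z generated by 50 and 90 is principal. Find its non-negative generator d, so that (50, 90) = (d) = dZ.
(50, 90) = (10); d = 10

In the PID Z, (a, b) is generated by gcd(a, b). Compute gcd(90, 50) with the extended Euclidean algorithm, tracking rows (r, s, t) with s·90 + t·50 = r:
  row A: (90, 1, 0)   [1·90 + 0·50 = 90]
  row B: (50, 0, 1)   [0·90 + 1·50 = 50]
  90 = 1·50 + 40   → row C = row A − 1·row B = (40, 1, −1)   [check: 1·90 − 1·50 = 40]
  50 = 1·40 + 10   → row D = row B − 1·row C = (10, −1, 2)   [check: −1·90 + 2·50 = 10]
  40 = 4·10 + 0   → remainder 0, stop. gcd = 10 (last nonzero row D).
So gcd(50, 90) = 10, with Bézout identity −1·90 + 2·50 = 10. Containment (⊇): the Bézout identity exhibits 10 as an element of (50, 90), giving (10) ⊆ (50, 90). Containment (⊆): since 10 | 50 and 10 | 90 (50 = 10·5, 90 = 10·9), every Z-linear combination of 50 and 90 is divisible by 10, so (50, 90) ⊆ (10). Therefore (50, 90) = (10), d = 10.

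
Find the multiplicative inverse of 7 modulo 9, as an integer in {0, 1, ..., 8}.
7^(−1) ≡ 4 (mod 9)

Apply the extended Euclidean algorithm to (9, 7), tracking rows (r, s, t) with s·9 + t·7 = r. Each division r_prev = q·r_cur + r_new produces the new row as (previous row) − q·(current row):
  row A: (9, 1, 0)   [1·9 + 0·7 = 9]
  row B: (7, 0, 1)   [0·9 + 1·7 = 7]
  9 = 1·7 + 2   → row C = row A − 1·row B = (2, 1, −1)   [check: 1·9 − 1·7 = 2]
  7 = 3·2 + 1   → row D = row B − 3·row C = (1, −3, 4)   [check: −3·9 + 4·7 = 1]
  2 = 2·1 + 0   → remainder 0, stop. gcd = 1 (last nonzero row D).
The gcd is 1, so 7 is invertible mod 9. The last nonzero row gives −3·9 + 4·7 = 1, so t = 4. So 7^(−1) ≡ 4 (mod 9). Verify: 7 · 4 = 28 ≡ 1 (mod 9). ✓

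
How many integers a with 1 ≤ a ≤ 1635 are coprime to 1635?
The number of a ∈ {1, ..., 1635} with gcd(a, 1635) = 1 is by definition Euler's totient φ(1635). φ is multiplicative, with φ(p^e) = p^e − p^(e−1). Factorise 1635 = 3 · 5 · 109. Then
  φ(1635) = (3 − 1) · (5 − 1) · (109 − 1) = 2 · 4 · 108 = 864.
So there are 864 such integers.

Final answer: 864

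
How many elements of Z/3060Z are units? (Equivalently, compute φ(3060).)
An element a ∈ Z/3060Z is a unit iff gcd(a, 3060) = 1, so the number of units is φ(3060). φ is multiplicative, with φ(p^e) = p^e − p^(e−1). Factorise 3060 = 2^2 · 3^2 · 5 · 17. Then
  φ(3060) = (2^2 − 2^1) · (3^2 − 3^1) · (5 − 1) · (17 − 1) = 2 · 6 · 4 · 16 = 768.

Final answer: Z/3060Z has φ(3060) = 768 units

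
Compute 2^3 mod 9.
Use repeated squaring. Binary(3) = 11. Walk through the bits of the exponent 3 left-to-right: at each bit after the leading one, square the running value, then multiply by 2 if the bit is 1 (always reducing mod 9):
  bit 1 = 1 (leading): start with 2.
  bit 2 = 1: square 2^2 = 4; bit is 1, so multiply 4·2 = 8 (mod 9).
Final value: 2^3 ≡ 8 (mod 9).

Final answer: 8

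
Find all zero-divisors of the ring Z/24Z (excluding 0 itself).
An element a ∈ Z/24Z (with a ≠ 0) is a zero-divisor iff gcd(a, 24) > 1 (because a is a unit precisely when gcd(a, n) = 1, and in Z/nZ every nonzero, non-unit element is a zero-divisor). Scan a = 1, ..., 23 and keep those with gcd(a, 24) > 1:
  gcd(2, 24) = 2, gcd(3, 24) = 3, gcd(4, 24) = 4, gcd(6, 24) = 6, gcd(8, 24) = 8, gcd(9, 24) = 3, gcd(10, 24) = 2, gcd(12, 24) = 12, gcd(14, 24) = 2, gcd(15, 24) = 3, gcd(16, 24) = 8, gcd(18, 24) = 6, gcd(20, 24) = 4, gcd(21, 24) = 3, gcd(22, 24) = 2.
All other a ∈ {1, ..., 23} have gcd(a, 24) = 1 and are units. So the nonzero zero-divisors are exactly the 15 values of a appearing in this scan.

Final answer: nonzero zero-divisors of Z/24Z = {2, 3, 4, 6, 8, 9, 10, 12, 14, 15, 16, 18, 20, 21, 22}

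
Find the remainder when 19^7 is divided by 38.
Use repeated squaring. Binary(7) = 111. Walk through the bits of the exponent 7 left-to-right: at each bit after the leading one, square the running value, then multiply by 19 if the bit is 1 (always reducing mod 38):
  bit 1 = 1 (leading): start with 19.
  bit 2 = 1: square 19^2 = 361 ≡ 19; bit is 1, so multiply 19·19 = 361 ≡ 19 (mod 38).
  bit 3 = 1: square 19^2 = 361 ≡ 19; bit is 1, so multiply 19·19 = 361 ≡ 19 (mod 38).
Final value: 19^7 ≡ 19 (mod 38).

Final answer: 19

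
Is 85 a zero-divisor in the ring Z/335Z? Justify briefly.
gcd(85, 335) = 5 > 1, so 85 is not a unit in Z/335Z. In Z/nZ every nonzero non-unit is a zero-divisor: explicitly, take b = 335/gcd = 67 ≠ 0 (mod 335); then 85·67 = 5695 = 17·335, i.e. 85·67 ≡ 0 (mod 335). So 85 is a zero-divisor.

Final answer: YES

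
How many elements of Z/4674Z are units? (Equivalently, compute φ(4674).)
An element a ∈ Z/4674Z is a unit iff gcd(a, 4674) = 1, so the number of units is φ(4674). φ is multiplicative, with φ(p^e) = p^e − p^(e−1). Factorise 4674 = 2 · 3 · 19 · 41. Then
  φ(4674) = (2 − 1) · (3 − 1) · (19 − 1) · (41 − 1) = 1 · 2 · 18 · 40 = 1440.

Final answer: Z/4674Z has φ(4674) = 1440 units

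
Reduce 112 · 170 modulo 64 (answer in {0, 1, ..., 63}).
32

Reduce the factors first: 112 ≡ 48, 170 ≡ 42 (mod 64), so 112 · 170 ≡ 48 · 42 (mod 64). 48 · 42 = 2016. Dividing by 64: 2016 = 31·64 + 32. So (112 · 170) mod 64 = 32.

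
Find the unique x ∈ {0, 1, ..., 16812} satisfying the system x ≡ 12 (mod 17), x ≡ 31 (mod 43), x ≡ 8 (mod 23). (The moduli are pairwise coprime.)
x ≡ 4976 (mod 16813); the representative in [0, 16813) is 4976

The moduli 17, 43, 23 are pairwise coprime, so by the CRT there is a unique solution mod 17·43·23 = 16813.
Solve by successive substitution. Start with x ≡ 12 (mod 17).
  Combine with x ≡ 31 (mod 43): write x = 12 + 17·t and require 12 + 17·t ≡ 31 (mod 43), i.e. 17·t ≡ 31 − 12 ≡ 19 (mod 43). Since 17^(−1) ≡ 38 (mod 43), t ≡ 38·19 ≡ 34 (mod 43). So x ≡ 12 + 17·34 = 590 (mod 731).
  Combine with x ≡ 8 (mod 23): write x = 590 + 731·t and require 590 + 731·t ≡ 8 (mod 23), i.e. 731·t ≡ 8 − 590 ≡ 16 (mod 23). Since 731^(−1) ≡ 9 (mod 23) (731 ≡ 18 (mod 23)), t ≡ 9·16 ≡ 6 (mod 23). So x ≡ 590 + 731·6 = 4976 (mod 16813).
Unique solution in [0, 16813): x = 4976.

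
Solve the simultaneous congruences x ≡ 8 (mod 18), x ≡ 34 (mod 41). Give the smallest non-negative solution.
The moduli 18, 41 are pairwise coprime, so by the CRT there is a unique solution mod 18·41 = 738.
Solve by successive substitution. Start with x ≡ 8 (mod 18).
  Combine with x ≡ 34 (mod 41): write x = 8 + 18·t and require 8 + 18·t ≡ 34 (mod 41), i.e. 18·t ≡ 34 − 8 ≡ 26 (mod 41). Since 18^(−1) ≡ 16 (mod 41), t ≡ 16·26 ≡ 6 (mod 41). So x ≡ 8 + 18·6 = 116 (mod 738).
Unique solution in [0, 738): x = 116.

Final answer: x ≡ 116 (mod 738); the representative in [0, 738) is 116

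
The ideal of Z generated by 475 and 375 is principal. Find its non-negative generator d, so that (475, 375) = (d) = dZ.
In the PID Z, (a, b) is generated by gcd(a, b). Compute gcd(475, 375) with the extended Euclidean algorithm, tracking rows (r, s, t) with s·475 + t·375 = r:
  row A: (475, 1, 0)   [1·475 + 0·375 = 475]
  row B: (375, 0, 1)   [0·475 + 1·375 = 375]
  475 = 1·375 + 100   → row C = row A − 1·row B = (100, 1, −1)   [check: 1·475 − 1·375 = 100]
  375 = 3·100 + 75   → row D = row B − 3·row C = (75, −3, 4)   [check: −3·475 + 4·375 = 75]
  100 = 1·75 + 25   → row E = row C − 1·row D = (25, 4, −5)   [check: 4·475 − 5·375 = 25]
  75 = 3·25 + 0   → remainder 0, stop. gcd = 25 (last nonzero row E).
So gcd(475, 375) = 25, with Bézout identity 4·475 − 5·375 = 25. Containment (⊇): the Bézout identity exhibits 25 as an element of (475, 375), giving (25) ⊆ (475, 375). Containment (⊆): since 25 | 475 and 25 | 375 (475 = 25·19, 375 = 25·15), every Z-linear combination of 475 and 375 is divisible by 25, so (475, 375) ⊆ (25). Therefore (475, 375) = (25), d = 25.

Final answer: (475, 375) = (25); d = 25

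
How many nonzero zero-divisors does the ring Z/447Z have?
Z/447Z has 150 nonzero zero-divisors

In Z/447Z each nonzero element is either a unit (gcd with 447 is 1) or a zero-divisor (gcd > 1). The number of units is φ(447): factorise 447 = 3 · 149, so φ(447) = (3 − 1) · (149 − 1) = 2 · 148 = 296. The nonzero elements number 447 − 1 = 446. Hence the nonzero zero-divisors number 446 − 296 = 150.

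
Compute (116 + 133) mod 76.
Reduce the summands first: 116 ≡ 40, 133 ≡ 57 (mod 76), so 116 + 133 ≡ 40 + 57 (mod 76). 40 + 57 = 97; 97 = 1·76 + 21, so (116 + 133) mod 76 = 21.

Final answer: 21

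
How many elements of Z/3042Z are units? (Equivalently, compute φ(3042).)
Z/3042Z has φ(3042) = 936 units

An element a ∈ Z/3042Z is a unit iff gcd(a, 3042) = 1, so the number of units is φ(3042). φ is multiplicative, with φ(p^e) = p^e − p^(e−1). Factorise 3042 = 2 · 3^2 · 13^2. Then
  φ(3042) = (2 − 1) · (3^2 − 3^1) · (13^2 − 13^1) = 1 · 6 · 156 = 936.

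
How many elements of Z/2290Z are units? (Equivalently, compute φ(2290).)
Z/2290Z has φ(2290) = 912 units

An element a ∈ Z/2290Z is a unit iff gcd(a, 2290) = 1, so the number of units is φ(2290). φ is multiplicative, with φ(p^e) = p^e − p^(e−1). Factorise 2290 = 2 · 5 · 229. Then
  φ(2290) = (2 − 1) · (5 − 1) · (229 − 1) = 1 · 4 · 228 = 912.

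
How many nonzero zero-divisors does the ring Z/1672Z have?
Z/1672Z has 951 nonzero zero-divisors

In Z/1672Z each nonzero element is either a unit (gcd with 1672 is 1) or a zero-divisor (gcd > 1). The number of units is φ(1672): factorise 1672 = 2^3 · 11 · 19, so φ(1672) = (2^3 − 2^2) · (11 − 1) · (19 − 1) = 4 · 10 · 18 = 720. The nonzero elements number 1672 − 1 = 1671. Hence the nonzero zero-divisors number 1671 − 720 = 951.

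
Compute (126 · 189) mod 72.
Reduce the factors first: 126 ≡ 54, 189 ≡ 45 (mod 72), so 126 · 189 ≡ 54 · 45 (mod 72). 54 · 45 = 2430. Dividing by 72: 2430 = 33·72 + 54. So (126 · 189) mod 72 = 54.

Final answer: 54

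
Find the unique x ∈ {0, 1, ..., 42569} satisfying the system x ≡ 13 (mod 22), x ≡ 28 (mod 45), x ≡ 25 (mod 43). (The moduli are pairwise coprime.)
The moduli 22, 45, 43 are pairwise coprime, so by the CRT there is a unique solution mod 22·45·43 = 42570.
Solve by successive substitution. Start with x ≡ 13 (mod 22).
  Combine with x ≡ 28 (mod 45): write x = 13 + 22·t and require 13 + 22·t ≡ 28 (mod 45), i.e. 22·t ≡ 28 − 13 ≡ 15 (mod 45). Since 22^(−1) ≡ 43 (mod 45), t ≡ 43·15 ≡ 15 (mod 45). So x ≡ 13 + 22·15 = 343 (mod 990).
  Combine with x ≡ 25 (mod 43): write x = 343 + 990·t and require 343 + 990·t ≡ 25 (mod 43), i.e. 990·t ≡ 25 − 343 ≡ 26 (mod 43). Since 990^(−1) ≡ 1 (mod 43) (990 ≡ 1 (mod 43)), t ≡ 1·26 ≡ 26 (mod 43). So x ≡ 343 + 990·26 = 26083 (mod 42570).
Unique solution in [0, 42570): x = 26083.

Final answer: x ≡ 26083 (mod 42570); the representative in [0, 42570) is 26083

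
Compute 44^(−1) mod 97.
Apply the extended Euclidean algorithm to (97, 44), tracking rows (r, s, t) with s·97 + t·44 = r. Each division r_prev = q·r_cur + r_new produces the new row as (previous row) − q·(current row):
  row A: (97, 1, 0)   [1·97 + 0·44 = 97]
  row B: (44, 0, 1)   [0·97 + 1·44 = 44]
  97 = 2·44 + 9   → row C = row A − 2·row B = (9, 1, −2)   [check: 1·97 − 2·44 = 9]
  44 = 4·9 + 8   → row D = row B − 4·row C = (8, −4, 9)   [check: −4·97 + 9·44 = 8]
  9 = 1·8 + 1   → row E = row C − 1·row D = (1, 5, −11)   [check: 5·97 − 11·44 = 1]
  8 = 8·1 + 0   → remainder 0, stop. gcd = 1 (last nonzero row E).
The gcd is 1, so 44 is invertible mod 97. The last nonzero row gives 5·97 − 11·44 = 1, so t = −11. So 44^(−1) ≡ −11 ≡ 86 (mod 97). Verify: 44 · 86 = 3784 ≡ 1 (mod 97). ✓

Final answer: 44^(−1) ≡ 86 (mod 97)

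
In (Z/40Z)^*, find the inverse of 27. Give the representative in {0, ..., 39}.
27^(−1) ≡ 3 (mod 40)

Apply the extended Euclidean algorithm to (40, 27), tracking rows (r, s, t) with s·40 + t·27 = r. Each division r_prev = q·r_cur + r_new produces the new row as (previous row) − q·(current row):
  row A: (40, 1, 0)   [1·40 + 0·27 = 40]
  row B: (27, 0, 1)   [0·40 + 1·27 = 27]
  40 = 1·27 + 13   → row C = row A − 1·row B = (13, 1, −1)   [check: 1·40 − 1·27 = 13]
  27 = 2·13 + 1   → row D = row B − 2·row C = (1, −2, 3)   [check: −2·40 + 3·27 = 1]
  13 = 13·1 + 0   → remainder 0, stop. gcd = 1 (last nonzero row D).
The gcd is 1, so 27 is invertible mod 40. The last nonzero row gives −2·40 + 3·27 = 1, so t = 3. So 27^(−1) ≡ 3 (mod 40). Verify: 27 · 3 = 81 ≡ 1 (mod 40). ✓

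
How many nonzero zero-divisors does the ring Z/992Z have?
In Z/992Z each nonzero element is either a unit (gcd with 992 is 1) or a zero-divisor (gcd > 1). The number of units is φ(992): factorise 992 = 2^5 · 31, so φ(992) = (2^5 − 2^4) · (31 − 1) = 16 · 30 = 480. The nonzero elements number 992 − 1 = 991. Hence the nonzero zero-divisors number 991 − 480 = 511.

Final answer: Z/992Z has 511 nonzero zero-divisors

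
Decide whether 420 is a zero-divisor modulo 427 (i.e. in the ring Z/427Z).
YES

gcd(420, 427) = 7 > 1, so 420 is not a unit in Z/427Z. In Z/nZ every nonzero non-unit is a zero-divisor: explicitly, take b = 427/gcd = 61 ≠ 0 (mod 427); then 420·61 = 25620 = 60·427, i.e. 420·61 ≡ 0 (mod 427). So 420 is a zero-divisor.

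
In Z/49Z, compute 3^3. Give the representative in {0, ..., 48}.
27

Use repeated squaring. Binary(3) = 11. Walk through the bits of the exponent 3 left-to-right: at each bit after the leading one, square the running value, then multiply by 3 if the bit is 1 (always reducing mod 49):
  bit 1 = 1 (leading): start with 3.
  bit 2 = 1: square 3^2 = 9; bit is 1, so multiply 9·3 = 27 (mod 49).
Final value: 3^3 ≡ 27 (mod 49).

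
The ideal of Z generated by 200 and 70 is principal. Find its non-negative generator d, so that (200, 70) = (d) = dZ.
(200, 70) = (10); d = 10

In the PID Z, (a, b) is generated by gcd(a, b). Compute gcd(200, 70) with the extended Euclidean algorithm, tracking rows (r, s, t) with s·200 + t·70 = r:
  row A: (200, 1, 0)   [1·200 + 0·70 = 200]
  row B: (70, 0, 1)   [0·200 + 1·70 = 70]
  200 = 2·70 + 60   → row C = row A − 2·row B = (60, 1, −2)   [check: 1·200 − 2·70 = 60]
  70 = 1·60 + 10   → row D = row B − 1·row C = (10, −1, 3)   [check: −1·200 + 3·70 = 10]
  60 = 6·10 + 0   → remainder 0, stop. gcd = 10 (last nonzero row D).
So gcd(200, 70) = 10, with Bézout identity −1·200 + 3·70 = 10. Containment (⊇): the Bézout identity exhibits 10 as an element of (200, 70), giving (10) ⊆ (200, 70). Containment (⊆): since 10 | 200 and 10 | 70 (200 = 10·20, 70 = 10·7), every Z-linear combination of 200 and 70 is divisible by 10, so (200, 70) ⊆ (10). Therefore (200, 70) = (10), d = 10.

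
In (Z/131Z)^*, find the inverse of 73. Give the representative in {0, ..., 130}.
Apply the extended Euclidean algorithm to (131, 73), tracking rows (r, s, t) with s·131 + t·73 = r. Each division r_prev = q·r_cur + r_new produces the new row as (previous row) − q·(current row):
  row A: (131, 1, 0)   [1·131 + 0·73 = 131]
  row B: (73, 0, 1)   [0·131 + 1·73 = 73]
  131 = 1·73 + 58   → row C = row A − 1·row B = (58, 1, −1)   [check: 1·131 − 1·73 = 58]
  73 = 1·58 + 15   → row D = row B − 1·row C = (15, −1, 2)   [check: −1·131 + 2·73 = 15]
  58 = 3·15 + 13   → row E = row C − 3·row D = (13, 4, −7)   [check: 4·131 − 7·73 = 13]
  15 = 1·13 + 2   → row F = row D − 1·row E = (2, −5, 9)   [check: −5·131 + 9·73 = 2]
  13 = 6·2 + 1   → row G = row E − 6·row F = (1, 34, −61)   [check: 34·131 − 61·73 = 1]
  2 = 2·1 + 0   → remainder 0, stop. gcd = 1 (last nonzero row G).
The gcd is 1, so 73 is invertible mod 131. The last nonzero row gives 34·131 − 61·73 = 1, so t = −61. So 73^(−1) ≡ −61 ≡ 70 (mod 131). Verify: 73 · 70 = 5110 ≡ 1 (mod 131). ✓

Final answer: 73^(−1) ≡ 70 (mod 131)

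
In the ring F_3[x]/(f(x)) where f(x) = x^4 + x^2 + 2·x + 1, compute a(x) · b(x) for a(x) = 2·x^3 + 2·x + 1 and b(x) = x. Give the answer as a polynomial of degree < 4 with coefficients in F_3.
a · b ≡ 1 (mod f(x))

Multiply as integer polynomials: a · b = 2·x^4 + 2·x^2 + x. Reducing coefficients mod 3: a · b ≡ 2·x^4 + 2·x^2 + x. Now divide by f(x) = x^4 + x^2 + 2·x + 1 in F_3[x], eliminating the leading term at each step:
  leading term 2·x^4: subtract (2)·f(x) = 2·x^4 + 2·x^2 + x + 2, leaving 1 (coefficients mod 3)
The degree is now < 4, so this is the remainder. Hence a · b ≡ 1 in F_3[x]/(f).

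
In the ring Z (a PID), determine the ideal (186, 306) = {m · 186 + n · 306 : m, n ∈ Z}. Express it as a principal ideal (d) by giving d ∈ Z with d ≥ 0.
(186, 306) = (6); d = 6

In the PID Z, (a, b) is generated by gcd(a, b). Compute gcd(306, 186) with the extended Euclidean algorithm, tracking rows (r, s, t) with s·306 + t·186 = r:
  row A: (306, 1, 0)   [1·306 + 0·186 = 306]
  row B: (186, 0, 1)   [0·306 + 1·186 = 186]
  306 = 1·186 + 120   → row C = row A − 1·row B = (120, 1, −1)   [check: 1·306 − 1·186 = 120]
  186 = 1·120 + 66   → row D = row B − 1·row C = (66, −1, 2)   [check: −1·306 + 2·186 = 66]
  120 = 1·66 + 54   → row E = row C − 1·row D = (54, 2, −3)   [check: 2·306 − 3·186 = 54]
  66 = 1·54 + 12   → row F = row D − 1·row E = (12, −3, 5)   [check: −3·306 + 5·186 = 12]
  54 = 4·12 + 6   → row G = row E − 4·row F = (6, 14, −23)   [check: 14·306 − 23·186 = 6]
  12 = 2·6 + 0   → remainder 0, stop. gcd = 6 (last nonzero row G).
So gcd(186, 306) = 6, with Bézout identity 14·306 − 23·186 = 6. Containment (⊇): the Bézout identity exhibits 6 as an element of (186, 306), giving (6) ⊆ (186, 306). Containment (⊆): since 6 | 186 and 6 | 306 (186 = 6·31, 306 = 6·51), every Z-linear combination of 186 and 306 is divisible by 6, so (186, 306) ⊆ (6). Therefore (186, 306) = (6), d = 6.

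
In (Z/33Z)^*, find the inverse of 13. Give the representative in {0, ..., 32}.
13^(−1) ≡ 28 (mod 33)

Apply the extended Euclidean algorithm to (33, 13), tracking rows (r, s, t) with s·33 + t·13 = r. Each division r_prev = q·r_cur + r_new produces the new row as (previous row) − q·(current row):
  row A: (33, 1, 0)   [1·33 + 0·13 = 33]
  row B: (13, 0, 1)   [0·33 + 1·13 = 13]
  33 = 2·13 + 7   → row C = row A − 2·row B = (7, 1, −2)   [check: 1·33 − 2·13 = 7]
  13 = 1·7 + 6   → row D = row B − 1·row C = (6, −1, 3)   [check: −1·33 + 3·13 = 6]
  7 = 1·6 + 1   → row E = row C − 1·row D = (1, 2, −5)   [check: 2·33 − 5·13 = 1]
  6 = 6·1 + 0   → remainder 0, stop. gcd = 1 (last nonzero row E).
The gcd is 1, so 13 is invertible mod 33. The last nonzero row gives 2·33 − 5·13 = 1, so t = −5. So 13^(−1) ≡ −5 ≡ 28 (mod 33). Verify: 13 · 28 = 364 ≡ 1 (mod 33). ✓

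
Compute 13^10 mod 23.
Use repeated squaring. Binary(10) = 1010. Walk through the bits of the exponent 10 left-to-right: at each bit after the leading one, square the running value, then multiply by 13 if the bit is 1 (always reducing mod 23):
  bit 1 = 1 (leading): start with 13.
  bit 2 = 0: square 13^2 = 169 ≡ 8 (mod 23).
  bit 3 = 1: square 8^2 = 64 ≡ 18; bit is 1, so multiply 18·13 = 234 ≡ 4 (mod 23).
  bit 4 = 0: square 4^2 = 16 (mod 23).
Final value: 13^10 ≡ 16 (mod 23).

Final answer: 16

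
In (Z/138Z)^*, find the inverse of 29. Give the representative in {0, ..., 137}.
Apply the extended Euclidean algorithm to (138, 29), tracking rows (r, s, t) with s·138 + t·29 = r. Each division r_prev = q·r_cur + r_new produces the new row as (previous row) − q·(current row):
  row A: (138, 1, 0)   [1·138 + 0·29 = 138]
  row B: (29, 0, 1)   [0·138 + 1·29 = 29]
  138 = 4·29 + 22   → row C = row A − 4·row B = (22, 1, −4)   [check: 1·138 − 4·29 = 22]
  29 = 1·22 + 7   → row D = row B − 1·row C = (7, −1, 5)   [check: −1·138 + 5·29 = 7]
  22 = 3·7 + 1   → row E = row C − 3·row D = (1, 4, −19)   [check: 4·138 − 19·29 = 1]
  7 = 7·1 + 0   → remainder 0, stop. gcd = 1 (last nonzero row E).
The gcd is 1, so 29 is invertible mod 138. The last nonzero row gives 4·138 − 19·29 = 1, so t = −19. So 29^(−1) ≡ −19 ≡ 119 (mod 138). Verify: 29 · 119 = 3451 ≡ 1 (mod 138). ✓

Final answer: 29^(−1) ≡ 119 (mod 138)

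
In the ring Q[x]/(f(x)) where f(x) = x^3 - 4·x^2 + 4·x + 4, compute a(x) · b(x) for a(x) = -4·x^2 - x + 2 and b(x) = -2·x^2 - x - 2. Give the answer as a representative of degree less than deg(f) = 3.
a · b ≡ 125·x^2 - 184·x - 156 (mod f(x))

First multiply in Q[x] without reducing: a · b = 8·x^4 + 6·x^3 + 5·x^2 - 4. Now divide by f(x) = x^3 - 4·x^2 + 4·x + 4, eliminating the leading term at each step:
  leading term 8·x^4: subtract (8·x)·f(x) = 8·x^4 - 32·x^3 + 32·x^2 + 32·x, leaving 38·x^3 - 27·x^2 - 32·x - 4
  leading term 38·x^3: subtract (38)·f(x) = 38·x^3 - 152·x^2 + 152·x + 152, leaving 125·x^2 - 184·x - 156
The degree is now < 3, so this is the remainder. Hence a · b ≡ 125·x^2 - 184·x - 156 in Q[x]/(f).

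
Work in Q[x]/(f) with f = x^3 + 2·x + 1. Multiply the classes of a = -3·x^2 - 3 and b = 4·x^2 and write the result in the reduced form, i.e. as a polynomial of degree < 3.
First multiply in Q[x] without reducing: a · b = -12·x^4 - 12·x^2. Now divide by f(x) = x^3 + 2·x + 1, eliminating the leading term at each step:
  leading term -12·x^4: subtract (-12·x)·f(x) = -12·x^4 - 24·x^2 - 12·x, leaving 12·x^2 + 12·x
The degree is now < 3, so this is the remainder. Hence a · b ≡ 12·x^2 + 12·x in Q[x]/(f).

Final answer: a · b ≡ 12·x^2 + 12·x (mod f(x))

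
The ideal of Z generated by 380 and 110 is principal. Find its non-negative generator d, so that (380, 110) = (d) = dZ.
In the PID Z, (a, b) is generated by gcd(a, b). Compute gcd(380, 110) with the extended Euclidean algorithm, tracking rows (r, s, t) with s·380 + t·110 = r:
  row A: (380, 1, 0)   [1·380 + 0·110 = 380]
  row B: (110, 0, 1)   [0·380 + 1·110 = 110]
  380 = 3·110 + 50   → row C = row A − 3·row B = (50, 1, −3)   [check: 1·380 − 3·110 = 50]
  110 = 2·50 + 10   → row D = row B − 2·row C = (10, −2, 7)   [check: −2·380 + 7·110 = 10]
  50 = 5·10 + 0   → remainder 0, stop. gcd = 10 (last nonzero row D).
So gcd(380, 110) = 10, with Bézout identity −2·380 + 7·110 = 10. Containment (⊇): the Bézout identity exhibits 10 as an element of (380, 110), giving (10) ⊆ (380, 110). Containment (⊆): since 10 | 380 and 10 | 110 (380 = 10·38, 110 = 10·11), every Z-linear combination of 380 and 110 is divisible by 10, so (380, 110) ⊆ (10). Therefore (380, 110) = (10), d = 10.

Final answer: (380, 110) = (10); d = 10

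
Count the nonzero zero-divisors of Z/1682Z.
In Z/1682Z each nonzero element is either a unit (gcd with 1682 is 1) or a zero-divisor (gcd > 1). The number of units is φ(1682): factorise 1682 = 2 · 29^2, so φ(1682) = (2 − 1) · (29^2 − 29^1) = 1 · 812 = 812. The nonzero elements number 1682 − 1 = 1681. Hence the nonzero zero-divisors number 1681 − 812 = 869.

Final answer: Z/1682Z has 869 nonzero zero-divisors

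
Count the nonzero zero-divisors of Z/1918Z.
Z/1918Z has 1101 nonzero zero-divisors

In Z/1918Z each nonzero element is either a unit (gcd with 1918 is 1) or a zero-divisor (gcd > 1). The number of units is φ(1918): factorise 1918 = 2 · 7 · 137, so φ(1918) = (2 − 1) · (7 − 1) · (137 − 1) = 1 · 6 · 136 = 816. The nonzero elements number 1918 − 1 = 1917. Hence the nonzero zero-divisors number 1917 − 816 = 1101.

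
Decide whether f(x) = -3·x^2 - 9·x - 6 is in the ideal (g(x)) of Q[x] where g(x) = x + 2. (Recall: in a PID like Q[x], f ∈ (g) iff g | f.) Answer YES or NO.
YES

In Q[x] the ideal (g) consists of all multiples of g, so f ∈ (g) iff g | f, i.e. iff the remainder of f on division by g is 0. Divide f by g (g is monic, so eliminate the leading term of the running remainder at each step):
  leading term -3·x^2: subtract (-3·x)·g(x) = -3·x^2 - 6·x, leaving -3·x - 6
  leading term -3·x: subtract (-3)·g(x) = -3·x - 6, leaving 0
The remainder is 0, so f(x) = g(x) · h(x) with h(x) = -3·x - 3. Hence g | f, i.e. f ∈ (g).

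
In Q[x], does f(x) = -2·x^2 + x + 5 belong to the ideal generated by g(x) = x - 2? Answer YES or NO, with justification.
In Q[x] the ideal (g) consists of all multiples of g, so f ∈ (g) iff g | f, i.e. iff the remainder of f on division by g is 0. Divide f by g (g is monic, so eliminate the leading term of the running remainder at each step):
  leading term -2·x^2: subtract (-2·x)·g(x) = -2·x^2 + 4·x, leaving 5 - 3·x
  leading term -3·x: subtract (-3)·g(x) = 6 - 3·x, leaving -1
The remainder r(x) = -1 ≠ 0 (and deg r < deg g), so g ∤ f, i.e. f ∉ (g).

Final answer: NO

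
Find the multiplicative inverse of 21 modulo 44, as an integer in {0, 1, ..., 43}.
21^(−1) ≡ 21 (mod 44)

Apply the extended Euclidean algorithm to (44, 21), tracking rows (r, s, t) with s·44 + t·21 = r. Each division r_prev = q·r_cur + r_new produces the new row as (previous row) − q·(current row):
  row A: (44, 1, 0)   [1·44 + 0·21 = 44]
  row B: (21, 0, 1)   [0·44 + 1·21 = 21]
  44 = 2·21 + 2   → row C = row A − 2·row B = (2, 1, −2)   [check: 1·44 − 2·21 = 2]
  21 = 10·2 + 1   → row D = row B − 10·row C = (1, −10, 21)   [check: −10·44 + 21·21 = 1]
  2 = 2·1 + 0   → remainder 0, stop. gcd = 1 (last nonzero row D).
The gcd is 1, so 21 is invertible mod 44. The last nonzero row gives −10·44 + 21·21 = 1, so t = 21. So 21^(−1) ≡ 21 (mod 44). Verify: 21 · 21 = 441 ≡ 1 (mod 44). ✓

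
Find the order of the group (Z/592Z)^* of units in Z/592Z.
|(Z/592Z)^*| = 288

(Z/592Z)^* consists of the classes a with gcd(a, 592) = 1, so its order is φ(592). φ is multiplicative, with φ(p^e) = p^e − p^(e−1). Factorise 592 = 2^4 · 37. Then
  φ(592) = (2^4 − 2^3) · (37 − 1) = 8 · 36 = 288.
Thus |(Z/592Z)^*| = 288.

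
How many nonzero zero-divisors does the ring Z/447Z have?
Z/447Z has 150 nonzero zero-divisors

In Z/447Z each nonzero element is either a unit (gcd with 447 is 1) or a zero-divisor (gcd > 1). The number of units is φ(447): factorise 447 = 3 · 149, so φ(447) = (3 − 1) · (149 − 1) = 2 · 148 = 296. The nonzero elements number 447 − 1 = 446. Hence the nonzero zero-divisors number 446 − 296 = 150.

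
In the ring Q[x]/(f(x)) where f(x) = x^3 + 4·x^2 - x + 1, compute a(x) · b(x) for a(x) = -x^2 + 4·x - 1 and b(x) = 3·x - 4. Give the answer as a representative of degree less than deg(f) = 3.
a · b ≡ 28·x^2 - 22·x + 7 (mod f(x))

First multiply in Q[x] without reducing: a · b = -3·x^3 + 16·x^2 - 19·x + 4. Now divide by f(x) = x^3 + 4·x^2 - x + 1, eliminating the leading term at each step:
  leading term -3·x^3: subtract (-3)·f(x) = -3·x^3 - 12·x^2 + 3·x - 3, leaving 28·x^2 - 22·x + 7
The degree is now < 3, so this is the remainder. Hence a · b ≡ 28·x^2 - 22·x + 7 in Q[x]/(f).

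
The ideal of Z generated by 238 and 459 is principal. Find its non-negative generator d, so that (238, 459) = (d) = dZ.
(238, 459) = (17); d = 17

In the PID Z, (a, b) is generated by gcd(a, b). Compute gcd(459, 238) with the extended Euclidean algorithm, tracking rows (r, s, t) with s·459 + t·238 = r:
  row A: (459, 1, 0)   [1·459 + 0·238 = 459]
  row B: (238, 0, 1)   [0·459 + 1·238 = 238]
  459 = 1·238 + 221   → row C = row A − 1·row B = (221, 1, −1)   [check: 1·459 − 1·238 = 221]
  238 = 1·221 + 17   → row D = row B − 1·row C = (17, −1, 2)   [check: −1·459 + 2·238 = 17]
  221 = 13·17 + 0   → remainder 0, stop. gcd = 17 (last nonzero row D).
So gcd(238, 459) = 17, with Bézout identity −1·459 + 2·238 = 17. Containment (⊇): the Bézout identity exhibits 17 as an element of (238, 459), giving (17) ⊆ (238, 459). Containment (⊆): since 17 | 238 and 17 | 459 (238 = 17·14, 459 = 17·27), every Z-linear combination of 238 and 459 is divisible by 17, so (238, 459) ⊆ (17). Therefore (238, 459) = (17), d = 17.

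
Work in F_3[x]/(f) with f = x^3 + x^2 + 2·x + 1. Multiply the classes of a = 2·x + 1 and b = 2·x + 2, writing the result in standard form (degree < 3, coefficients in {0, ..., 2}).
a · b ≡ x^2 + 2 (mod f(x))

Multiply as integer polynomials: a · b = 4·x^2 + 6·x + 2. Reducing coefficients mod 3: a · b ≡ x^2 + 2. This already has degree < 3, so no reduction by f is needed. Hence a · b ≡ x^2 + 2 in F_3[x]/(f).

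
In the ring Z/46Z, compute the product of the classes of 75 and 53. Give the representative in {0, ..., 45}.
19

Reduce the factors first: 75 ≡ 29, 53 ≡ 7 (mod 46), so 75 · 53 ≡ 29 · 7 (mod 46). 29 · 7 = 203. Dividing by 46: 203 = 4·46 + 19. So (75 · 53) mod 46 = 19.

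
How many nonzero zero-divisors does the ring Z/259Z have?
Z/259Z has 42 nonzero zero-divisors

In Z/259Z each nonzero element is either a unit (gcd with 259 is 1) or a zero-divisor (gcd > 1). The number of units is φ(259): factorise 259 = 7 · 37, so φ(259) = (7 − 1) · (37 − 1) = 6 · 36 = 216. The nonzero elements number 259 − 1 = 258. Hence the nonzero zero-divisors number 258 − 216 = 42.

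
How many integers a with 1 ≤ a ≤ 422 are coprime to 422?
The number of a ∈ {1, ..., 422} with gcd(a, 422) = 1 is by definition Euler's totient φ(422). φ is multiplicative, with φ(p^e) = p^e − p^(e−1). Factorise 422 = 2 · 211. Then
  φ(422) = (2 − 1) · (211 − 1) = 1 · 210 = 210.
So there are 210 such integers.

Final answer: 210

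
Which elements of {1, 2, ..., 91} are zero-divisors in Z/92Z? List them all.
An element a ∈ Z/92Z (with a ≠ 0) is a zero-divisor iff gcd(a, 92) > 1 (because a is a unit precisely when gcd(a, n) = 1, and in Z/nZ every nonzero, non-unit element is a zero-divisor). Scan a = 1, ..., 91 and keep those with gcd(a, 92) > 1:
  gcd(2, 92) = 2, gcd(4, 92) = 4, gcd(6, 92) = 2, gcd(8, 92) = 4, gcd(10, 92) = 2, gcd(12, 92) = 4, gcd(14, 92) = 2, gcd(16, 92) = 4, gcd(18, 92) = 2, gcd(20, 92) = 4, gcd(22, 92) = 2, gcd(23, 92) = 23, gcd(24, 92) = 4, gcd(26, 92) = 2, gcd(28, 92) = 4, gcd(30, 92) = 2, gcd(32, 92) = 4, gcd(34, 92) = 2, gcd(36, 92) = 4, gcd(38, 92) = 2, gcd(40, 92) = 4, gcd(42, 92) = 2, gcd(44, 92) = 4, gcd(46, 92) = 46, gcd(48, 92) = 4, gcd(50, 92) = 2, gcd(52, 92) = 4, gcd(54, 92) = 2, gcd(56, 92) = 4, gcd(58, 92) = 2, gcd(60, 92) = 4, gcd(62, 92) = 2, gcd(64, 92) = 4, gcd(66, 92) = 2, gcd(68, 92) = 4, gcd(69, 92) = 23, gcd(70, 92) = 2, gcd(72, 92) = 4, gcd(74, 92) = 2, gcd(76, 92) = 4, gcd(78, 92) = 2, gcd(80, 92) = 4, gcd(82, 92) = 2, gcd(84, 92) = 4, gcd(86, 92) = 2, gcd(88, 92) = 4, gcd(90, 92) = 2.
All other a ∈ {1, ..., 91} have gcd(a, 92) = 1 and are units. So the nonzero zero-divisors are exactly the 47 values of a appearing in this scan.

Final answer: nonzero zero-divisors of Z/92Z = {2, 4, 6, 8, 10, 12, 14, 16, 18, 20, 22, 23, 24, 26, 28, 30, 32, 34, 36, 38, 40, 42, 44, 46, 48, 50, 52, 54, 56, 58, 60, 62, 64, 66, 68, 69, 70, 72, 74, 76, 78, 80, 82, 84, 86, 88, 90}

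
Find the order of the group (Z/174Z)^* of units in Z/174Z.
(Z/174Z)^* consists of the classes a with gcd(a, 174) = 1, so its order is φ(174). φ is multiplicative, with φ(p^e) = p^e − p^(e−1). Factorise 174 = 2 · 3 · 29. Then
  φ(174) = (2 − 1) · (3 − 1) · (29 − 1) = 1 · 2 · 28 = 56.
Thus |(Z/174Z)^*| = 56.

Final answer: |(Z/174Z)^*| = 56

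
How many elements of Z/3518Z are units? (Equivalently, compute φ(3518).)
An element a ∈ Z/3518Z is a unit iff gcd(a, 3518) = 1, so the number of units is φ(3518). φ is multiplicative, with φ(p^e) = p^e − p^(e−1). Factorise 3518 = 2 · 1759. Then
  φ(3518) = (2 − 1) · (1759 − 1) = 1 · 1758 = 1758.

Final answer: Z/3518Z has φ(3518) = 1758 units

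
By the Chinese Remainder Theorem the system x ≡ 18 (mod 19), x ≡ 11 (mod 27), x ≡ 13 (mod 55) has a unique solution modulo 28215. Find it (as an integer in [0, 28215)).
x ≡ 19208 (mod 28215); the representative in [0, 28215) is 19208

The moduli 19, 27, 55 are pairwise coprime, so by the CRT there is a unique solution mod 19·27·55 = 28215.
Solve by successive substitution. Start with x ≡ 18 (mod 19).
  Combine with x ≡ 11 (mod 27): write x = 18 + 19·t and require 18 + 19·t ≡ 11 (mod 27), i.e. 19·t ≡ 11 − 18 ≡ 20 (mod 27). Since 19^(−1) ≡ 10 (mod 27), t ≡ 10·20 ≡ 11 (mod 27). So x ≡ 18 + 19·11 = 227 (mod 513).
  Combine with x ≡ 13 (mod 55): write x = 227 + 513·t and require 227 + 513·t ≡ 13 (mod 55), i.e. 513·t ≡ 13 − 227 ≡ 6 (mod 55). Since 513^(−1) ≡ 52 (mod 55) (513 ≡ 18 (mod 55)), t ≡ 52·6 ≡ 37 (mod 55). So x ≡ 227 + 513·37 = 19208 (mod 28215).
Unique solution in [0, 28215): x = 19208.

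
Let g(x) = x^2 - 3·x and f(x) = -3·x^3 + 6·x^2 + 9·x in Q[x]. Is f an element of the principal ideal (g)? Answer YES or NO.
In Q[x] the ideal (g) consists of all multiples of g, so f ∈ (g) iff g | f, i.e. iff the remainder of f on division by g is 0. Divide f by g (g is monic, so eliminate the leading term of the running remainder at each step):
  leading term -3·x^3: subtract (-3·x)·g(x) = -3·x^3 + 9·x^2, leaving -3·x^2 + 9·x
  leading term -3·x^2: subtract (-3)·g(x) = -3·x^2 + 9·x, leaving 0
The remainder is 0, so f(x) = g(x) · h(x) with h(x) = -3·x - 3. Hence g | f, i.e. f ∈ (g).

Final answer: YES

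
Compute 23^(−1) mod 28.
Apply the extended Euclidean algorithm to (28, 23), tracking rows (r, s, t) with s·28 + t·23 = r. Each division r_prev = q·r_cur + r_new produces the new row as (previous row) − q·(current row):
  row A: (28, 1, 0)   [1·28 + 0·23 = 28]
  row B: (23, 0, 1)   [0·28 + 1·23 = 23]
  28 = 1·23 + 5   → row C = row A − 1·row B = (5, 1, −1)   [check: 1·28 − 1·23 = 5]
  23 = 4·5 + 3   → row D = row B − 4·row C = (3, −4, 5)   [check: −4·28 + 5·23 = 3]
  5 = 1·3 + 2   → row E = row C − 1·row D = (2, 5, −6)   [check: 5·28 − 6·23 = 2]
  3 = 1·2 + 1   → row F = row D − 1·row E = (1, −9, 11)   [check: −9·28 + 11·23 = 1]
  2 = 2·1 + 0   → remainder 0, stop. gcd = 1 (last nonzero row F).
The gcd is 1, so 23 is invertible mod 28. The last nonzero row gives −9·28 + 11·23 = 1, so t = 11. So 23^(−1) ≡ 11 (mod 28). Verify: 23 · 11 = 253 ≡ 1 (mod 28). ✓

Final answer: 23^(−1) ≡ 11 (mod 28)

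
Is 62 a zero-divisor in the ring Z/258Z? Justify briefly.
YES

gcd(62, 258) = 2 > 1, so 62 is not a unit in Z/258Z. In Z/nZ every nonzero non-unit is a zero-divisor: explicitly, take b = 258/gcd = 129 ≠ 0 (mod 258); then 62·129 = 7998 = 31·258, i.e. 62·129 ≡ 0 (mod 258). So 62 is a zero-divisor.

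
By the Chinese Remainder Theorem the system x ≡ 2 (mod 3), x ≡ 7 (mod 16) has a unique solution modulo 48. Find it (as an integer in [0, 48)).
x ≡ 23 (mod 48); the representative in [0, 48) is 23

The moduli 3, 16 are pairwise coprime, so by the CRT there is a unique solution mod 3·16 = 48.
Solve by successive substitution. Start with x ≡ 2 (mod 3).
  Combine with x ≡ 7 (mod 16): write x = 2 + 3·t and require 2 + 3·t ≡ 7 (mod 16), i.e. 3·t ≡ 7 − 2 ≡ 5 (mod 16). Since 3^(−1) ≡ 11 (mod 16), t ≡ 11·5 ≡ 7 (mod 16). So x ≡ 2 + 3·7 = 23 (mod 48).
Unique solution in [0, 48): x = 23.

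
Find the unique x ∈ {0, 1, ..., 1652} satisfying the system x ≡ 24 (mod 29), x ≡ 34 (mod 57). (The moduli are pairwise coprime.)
The moduli 29, 57 are pairwise coprime, so by the CRT there is a unique solution mod 29·57 = 1653.
Solve by successive substitution. Start with x ≡ 24 (mod 29).
  Combine with x ≡ 34 (mod 57): write x = 24 + 29·t and require 24 + 29·t ≡ 34 (mod 57), i.e. 29·t ≡ 34 − 24 ≡ 10 (mod 57). Since 29^(−1) ≡ 2 (mod 57), t ≡ 2·10 ≡ 20 (mod 57). So x ≡ 24 + 29·20 = 604 (mod 1653).
Unique solution in [0, 1653): x = 604.

Final answer: x ≡ 604 (mod 1653); the representative in [0, 1653) is 604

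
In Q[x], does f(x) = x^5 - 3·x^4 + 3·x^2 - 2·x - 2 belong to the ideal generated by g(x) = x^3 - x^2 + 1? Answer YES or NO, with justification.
In Q[x] the ideal (g) consists of all multiples of g, so f ∈ (g) iff g | f, i.e. iff the remainder of f on division by g is 0. Divide f by g (g is monic, so eliminate the leading term of the running remainder at each step):
  leading term x^5: subtract (x^2)·g(x) = x^5 - x^4 + x^2, leaving -2·x^4 + 2·x^2 - 2·x - 2
  leading term -2·x^4: subtract (-2·x)·g(x) = -2·x^4 + 2·x^3 - 2·x, leaving -2·x^3 + 2·x^2 - 2
  leading term -2·x^3: subtract (-2)·g(x) = -2·x^3 + 2·x^2 - 2, leaving 0
The remainder is 0, so f(x) = g(x) · h(x) with h(x) = x^2 - 2·x - 2. Hence g | f, i.e. f ∈ (g).

Final answer: YES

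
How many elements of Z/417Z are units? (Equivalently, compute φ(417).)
An element a ∈ Z/417Z is a unit iff gcd(a, 417) = 1, so the number of units is φ(417). φ is multiplicative, with φ(p^e) = p^e − p^(e−1). Factorise 417 = 3 · 139. Then
  φ(417) = (3 − 1) · (139 − 1) = 2 · 138 = 276.

Final answer: Z/417Z has φ(417) = 276 units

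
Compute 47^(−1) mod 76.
47^(−1) ≡ 55 (mod 76)

Apply the extended Euclidean algorithm to (76, 47), tracking rows (r, s, t) with s·76 + t·47 = r. Each division r_prev = q·r_cur + r_new produces the new row as (previous row) − q·(current row):
  row A: (76, 1, 0)   [1·76 + 0·47 = 76]
  row B: (47, 0, 1)   [0·76 + 1·47 = 47]
  76 = 1·47 + 29   → row C = row A − 1·row B = (29, 1, −1)   [check: 1·76 − 1·47 = 29]
  47 = 1·29 + 18   → row D = row B − 1·row C = (18, −1, 2)   [check: −1·76 + 2·47 = 18]
  29 = 1·18 + 11   → row E = row C − 1·row D = (11, 2, −3)   [check: 2·76 − 3·47 = 11]
  18 = 1·11 + 7   → row F = row D − 1·row E = (7, −3, 5)   [check: −3·76 + 5·47 = 7]
  11 = 1·7 + 4   → row G = row E − 1·row F = (4, 5, −8)   [check: 5·76 − 8·47 = 4]
  7 = 1·4 + 3   → row H = row F − 1·row G = (3, −8, 13)   [check: −8·76 + 13·47 = 3]
  4 = 1·3 + 1   → row I = row G − 1·row H = (1, 13, −21)   [check: 13·76 − 21·47 = 1]
  3 = 3·1 + 0   → remainder 0, stop. gcd = 1 (last nonzero row I).
The gcd is 1, so 47 is invertible mod 76. The last nonzero row gives 13·76 − 21·47 = 1, so t = −21. So 47^(−1) ≡ −21 ≡ 55 (mod 76). Verify: 47 · 55 = 2585 ≡ 1 (mod 76). ✓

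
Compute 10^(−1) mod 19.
10^(−1) ≡ 2 (mod 19)

Apply the extended Euclidean algorithm to (19, 10), tracking rows (r, s, t) with s·19 + t·10 = r. Each division r_prev = q·r_cur + r_new produces the new row as (previous row) − q·(current row):
  row A: (19, 1, 0)   [1·19 + 0·10 = 19]
  row B: (10, 0, 1)   [0·19 + 1·10 = 10]
  19 = 1·10 + 9   → row C = row A − 1·row B = (9, 1, −1)   [check: 1·19 − 1·10 = 9]
  10 = 1·9 + 1   → row D = row B − 1·row C = (1, −1, 2)   [check: −1·19 + 2·10 = 1]
  9 = 9·1 + 0   → remainder 0, stop. gcd = 1 (last nonzero row D).
The gcd is 1, so 10 is invertible mod 19. The last nonzero row gives −1·19 + 2·10 = 1, so t = 2. So 10^(−1) ≡ 2 (mod 19). Verify: 10 · 2 = 20 ≡ 1 (mod 19). ✓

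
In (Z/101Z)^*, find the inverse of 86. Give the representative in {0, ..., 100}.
86^(−1) ≡ 74 (mod 101)

Apply the extended Euclidean algorithm to (101, 86), tracking rows (r, s, t) with s·101 + t·86 = r. Each division r_prev = q·r_cur + r_new produces the new row as (previous row) − q·(current row):
  row A: (101, 1, 0)   [1·101 + 0·86 = 101]
  row B: (86, 0, 1)   [0·101 + 1·86 = 86]
  101 = 1·86 + 15   → row C = row A − 1·row B = (15, 1, −1)   [check: 1·101 − 1·86 = 15]
  86 = 5·15 + 11   → row D = row B − 5·row C = (11, −5, 6)   [check: −5·101 + 6·86 = 11]
  15 = 1·11 + 4   → row E = row C − 1·row D = (4, 6, −7)   [check: 6·101 − 7·86 = 4]
  11 = 2·4 + 3   → row F = row D − 2·row E = (3, −17, 20)   [check: −17·101 + 20·86 = 3]
  4 = 1·3 + 1   → row G = row E − 1·row F = (1, 23, −27)   [check: 23·101 − 27·86 = 1]
  3 = 3·1 + 0   → remainder 0, stop. gcd = 1 (last nonzero row G).
The gcd is 1, so 86 is invertible mod 101. The last nonzero row gives 23·101 − 27·86 = 1, so t = −27. So 86^(−1) ≡ −27 ≡ 74 (mod 101). Verify: 86 · 74 = 6364 ≡ 1 (mod 101). ✓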